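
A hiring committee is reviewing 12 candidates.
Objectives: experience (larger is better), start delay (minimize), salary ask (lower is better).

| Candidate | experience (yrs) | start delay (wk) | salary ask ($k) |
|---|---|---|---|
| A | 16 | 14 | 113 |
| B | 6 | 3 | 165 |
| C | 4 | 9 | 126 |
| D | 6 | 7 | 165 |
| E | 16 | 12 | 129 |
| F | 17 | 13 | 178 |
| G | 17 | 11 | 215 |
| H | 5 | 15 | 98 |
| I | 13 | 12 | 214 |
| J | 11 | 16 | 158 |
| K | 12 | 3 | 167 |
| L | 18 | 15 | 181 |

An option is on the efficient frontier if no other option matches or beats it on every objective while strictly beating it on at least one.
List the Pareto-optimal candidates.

A: not dominated.
B: not dominated.
C: not dominated.
D: dominated by B (experience 6≥6, start delay 3≤7, salary ask 165≤165).
E: not dominated.
F: not dominated.
G: not dominated.
H: not dominated (best salary ask).
I: dominated by E (experience 16≥13, start delay 12≤12, salary ask 129≤214).
J: dominated by A (experience 16≥11, start delay 14≤16, salary ask 113≤158).
K: not dominated.
L: not dominated (best experience).

A, B, C, E, F, G, H, K, L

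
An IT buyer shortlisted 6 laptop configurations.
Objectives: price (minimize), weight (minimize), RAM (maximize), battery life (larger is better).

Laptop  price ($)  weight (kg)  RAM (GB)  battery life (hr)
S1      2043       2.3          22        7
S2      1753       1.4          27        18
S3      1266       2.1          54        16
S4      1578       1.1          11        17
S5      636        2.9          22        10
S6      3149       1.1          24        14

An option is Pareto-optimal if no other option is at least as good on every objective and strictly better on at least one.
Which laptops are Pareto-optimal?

S2, S3, S4, S5, S6

S1: dominated by S2 (price 1753≤2043, weight 1.4≤2.3, RAM 27≥22, battery life 18≥7).
S2: not dominated (best battery life).
S3: not dominated (best RAM).
S4: not dominated.
S5: not dominated (best price).
S6: not dominated.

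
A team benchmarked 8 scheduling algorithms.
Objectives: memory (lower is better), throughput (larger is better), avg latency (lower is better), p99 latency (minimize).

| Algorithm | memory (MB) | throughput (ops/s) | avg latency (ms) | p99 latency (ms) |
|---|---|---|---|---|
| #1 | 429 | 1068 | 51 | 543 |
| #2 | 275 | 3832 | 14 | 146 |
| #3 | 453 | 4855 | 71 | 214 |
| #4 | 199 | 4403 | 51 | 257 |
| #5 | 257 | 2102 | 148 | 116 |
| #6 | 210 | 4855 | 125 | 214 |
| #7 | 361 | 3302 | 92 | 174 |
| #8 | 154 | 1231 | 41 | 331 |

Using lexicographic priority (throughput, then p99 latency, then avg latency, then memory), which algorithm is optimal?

#3

First maximize throughput: best is 4855, kept {#3, #6}.
Then minimize p99 latency: best is 214, kept {#3, #6}.
Then minimize avg latency: best is 71, kept {#3}.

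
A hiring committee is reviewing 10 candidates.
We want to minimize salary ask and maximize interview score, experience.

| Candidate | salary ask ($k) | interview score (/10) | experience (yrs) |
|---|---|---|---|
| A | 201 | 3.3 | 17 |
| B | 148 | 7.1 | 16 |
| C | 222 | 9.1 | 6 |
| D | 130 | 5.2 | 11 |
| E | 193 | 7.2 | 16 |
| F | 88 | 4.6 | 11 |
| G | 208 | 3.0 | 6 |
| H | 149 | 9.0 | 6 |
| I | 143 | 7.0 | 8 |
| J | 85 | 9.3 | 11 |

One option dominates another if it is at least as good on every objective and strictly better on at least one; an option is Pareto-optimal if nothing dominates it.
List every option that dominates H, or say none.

J

J: salary ask 85≤149, interview score 9.3≥9.0, experience 11≥6 — dominates H.
Others (A, B, C, D, E, F, G, I) are each worse than H on at least one objective.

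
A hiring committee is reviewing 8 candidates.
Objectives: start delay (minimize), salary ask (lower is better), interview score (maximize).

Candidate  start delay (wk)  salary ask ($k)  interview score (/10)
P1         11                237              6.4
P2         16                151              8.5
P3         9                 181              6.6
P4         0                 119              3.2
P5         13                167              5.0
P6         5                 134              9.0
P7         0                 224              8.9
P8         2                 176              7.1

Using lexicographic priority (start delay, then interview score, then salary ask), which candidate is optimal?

First minimize start delay: best is 0, kept {P4, P7}.
Then maximize interview score: best is 8.9, kept {P7}.

P7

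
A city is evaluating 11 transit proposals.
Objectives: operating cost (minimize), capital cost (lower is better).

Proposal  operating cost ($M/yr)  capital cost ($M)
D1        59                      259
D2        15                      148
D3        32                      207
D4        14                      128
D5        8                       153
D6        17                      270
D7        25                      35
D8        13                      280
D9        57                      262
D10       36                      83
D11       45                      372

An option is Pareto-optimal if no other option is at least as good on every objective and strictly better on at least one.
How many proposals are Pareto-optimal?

3

D1: dominated by D2 (operating cost 15≤59, capital cost 148≤259).
D2: dominated by D4 (operating cost 14≤15, capital cost 128≤148).
D3: dominated by D2 (operating cost 15≤32, capital cost 148≤207).
D4: not dominated.
D5: not dominated (best operating cost).
D6: dominated by D2 (operating cost 15≤17, capital cost 148≤270).
D7: not dominated (best capital cost).
D8: dominated by D5 (operating cost 8≤13, capital cost 153≤280).
D9: dominated by D2 (operating cost 15≤57, capital cost 148≤262).
D10: dominated by D7 (operating cost 25≤36, capital cost 35≤83).
D11: dominated by D2 (operating cost 15≤45, capital cost 148≤372).
Pareto-optimal: D4, D5, D7 → 3.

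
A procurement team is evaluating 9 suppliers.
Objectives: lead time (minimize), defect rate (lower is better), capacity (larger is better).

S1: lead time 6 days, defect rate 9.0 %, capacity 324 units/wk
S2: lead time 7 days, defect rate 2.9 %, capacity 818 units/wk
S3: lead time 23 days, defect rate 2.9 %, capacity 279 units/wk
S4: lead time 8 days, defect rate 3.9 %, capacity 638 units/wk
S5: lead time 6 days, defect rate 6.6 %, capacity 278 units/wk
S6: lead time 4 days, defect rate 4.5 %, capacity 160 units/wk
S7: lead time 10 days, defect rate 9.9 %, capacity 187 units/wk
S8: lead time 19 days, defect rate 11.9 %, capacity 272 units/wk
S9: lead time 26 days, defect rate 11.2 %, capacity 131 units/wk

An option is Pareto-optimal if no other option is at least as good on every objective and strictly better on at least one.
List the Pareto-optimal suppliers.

S1, S2, S5, S6

S1: not dominated.
S2: not dominated (best capacity).
S3: dominated by S2 (lead time 7≤23, defect rate 2.9≤2.9, capacity 818≥279).
S4: dominated by S2 (lead time 7≤8, defect rate 2.9≤3.9, capacity 818≥638).
S5: not dominated.
S6: not dominated (best lead time).
S7: dominated by S1 (lead time 6≤10, defect rate 9.0≤9.9, capacity 324≥187).
S8: dominated by S1 (lead time 6≤19, defect rate 9.0≤11.9, capacity 324≥272).
S9: dominated by S1 (lead time 6≤26, defect rate 9.0≤11.2, capacity 324≥131).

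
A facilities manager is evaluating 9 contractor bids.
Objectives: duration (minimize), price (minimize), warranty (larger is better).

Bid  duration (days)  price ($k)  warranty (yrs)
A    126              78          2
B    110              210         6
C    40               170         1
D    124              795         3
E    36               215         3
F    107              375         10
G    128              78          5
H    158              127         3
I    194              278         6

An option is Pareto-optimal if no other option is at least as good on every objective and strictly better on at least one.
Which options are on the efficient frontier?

A: not dominated.
B: not dominated.
C: not dominated.
D: dominated by B (duration 110≤124, price 210≤795, warranty 6≥3).
E: not dominated (best duration).
F: not dominated (best warranty).
G: not dominated.
H: dominated by G (duration 128≤158, price 78≤127, warranty 5≥3).
I: dominated by B (duration 110≤194, price 210≤278, warranty 6≥6).

A, B, C, E, F, G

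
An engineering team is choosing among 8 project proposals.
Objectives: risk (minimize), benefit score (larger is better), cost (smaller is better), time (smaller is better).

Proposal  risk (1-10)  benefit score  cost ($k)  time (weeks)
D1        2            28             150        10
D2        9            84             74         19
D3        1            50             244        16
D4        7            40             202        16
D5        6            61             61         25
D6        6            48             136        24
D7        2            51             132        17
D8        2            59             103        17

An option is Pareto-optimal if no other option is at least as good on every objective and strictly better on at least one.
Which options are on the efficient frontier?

D1, D2, D3, D4, D5, D8

D1: not dominated (best time).
D2: not dominated (best benefit score).
D3: not dominated (best risk).
D4: not dominated.
D5: not dominated (best cost).
D6: dominated by D7 (risk 2≤6, benefit score 51≥48, cost 132≤136, time 17≤24).
D7: dominated by D8 (risk 2≤2, benefit score 59≥51, cost 103≤132, time 17≤17).
D8: not dominated.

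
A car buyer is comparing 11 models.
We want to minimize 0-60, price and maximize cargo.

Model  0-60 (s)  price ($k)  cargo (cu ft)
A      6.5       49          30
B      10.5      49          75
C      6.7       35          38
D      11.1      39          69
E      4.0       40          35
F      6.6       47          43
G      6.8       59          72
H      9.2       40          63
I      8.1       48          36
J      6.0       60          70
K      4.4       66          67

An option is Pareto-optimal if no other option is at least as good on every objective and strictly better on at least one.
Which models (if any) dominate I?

C: 0-60 6.7≤8.1, price 35≤48, cargo 38≥36 — dominates I.
F: 0-60 6.6≤8.1, price 47≤48, cargo 43≥36 — dominates I.
Others (A, B, D, E, G, H, J, K) are each worse than I on at least one objective.

C, F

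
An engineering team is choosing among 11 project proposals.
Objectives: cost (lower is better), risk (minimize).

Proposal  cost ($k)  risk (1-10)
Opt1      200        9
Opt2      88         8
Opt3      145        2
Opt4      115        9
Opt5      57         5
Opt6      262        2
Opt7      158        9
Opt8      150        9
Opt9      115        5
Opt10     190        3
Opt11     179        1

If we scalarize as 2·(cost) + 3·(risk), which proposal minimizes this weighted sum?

Opt5

Opt1: 2·200 + 3·9 = 427
Opt2: 2·88 + 3·8 = 200
Opt3: 2·145 + 3·2 = 296
Opt4: 2·115 + 3·9 = 257
Opt5: 2·57 + 3·5 = 129
Opt6: 2·262 + 3·2 = 530
Opt7: 2·158 + 3·9 = 343
Opt8: 2·150 + 3·9 = 327
Opt9: 2·115 + 3·5 = 245
Opt10: 2·190 + 3·3 = 389
Opt11: 2·179 + 3·1 = 361
Lowest: Opt5 at 129.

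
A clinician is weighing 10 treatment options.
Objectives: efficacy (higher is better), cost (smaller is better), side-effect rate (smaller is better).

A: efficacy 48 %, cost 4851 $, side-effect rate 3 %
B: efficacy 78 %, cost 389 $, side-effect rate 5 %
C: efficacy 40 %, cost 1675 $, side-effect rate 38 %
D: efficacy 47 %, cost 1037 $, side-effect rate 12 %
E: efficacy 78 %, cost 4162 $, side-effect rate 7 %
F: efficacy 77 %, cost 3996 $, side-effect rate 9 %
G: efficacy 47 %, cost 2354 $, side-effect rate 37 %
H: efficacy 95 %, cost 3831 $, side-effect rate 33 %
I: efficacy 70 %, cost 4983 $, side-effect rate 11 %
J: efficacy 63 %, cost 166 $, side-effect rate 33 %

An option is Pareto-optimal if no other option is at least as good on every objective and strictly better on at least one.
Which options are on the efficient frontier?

A, B, H, J

A: not dominated (best side-effect rate).
B: not dominated.
C: dominated by B (efficacy 78≥40, cost 389≤1675, side-effect rate 5≤38).
D: dominated by B (efficacy 78≥47, cost 389≤1037, side-effect rate 5≤12).
E: dominated by B (efficacy 78≥78, cost 389≤4162, side-effect rate 5≤7).
F: dominated by B (efficacy 78≥77, cost 389≤3996, side-effect rate 5≤9).
G: dominated by B (efficacy 78≥47, cost 389≤2354, side-effect rate 5≤37).
H: not dominated (best efficacy).
I: dominated by B (efficacy 78≥70, cost 389≤4983, side-effect rate 5≤11).
J: not dominated (best cost).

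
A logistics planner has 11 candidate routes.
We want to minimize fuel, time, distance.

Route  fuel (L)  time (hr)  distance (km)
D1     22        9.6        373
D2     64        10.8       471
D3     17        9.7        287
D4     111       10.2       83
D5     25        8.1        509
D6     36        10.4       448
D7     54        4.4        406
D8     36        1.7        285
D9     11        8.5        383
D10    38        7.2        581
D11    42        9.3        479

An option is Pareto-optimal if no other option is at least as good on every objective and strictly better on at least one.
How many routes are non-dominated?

D1: not dominated.
D2: dominated by D1 (fuel 22≤64, time 9.6≤10.8, distance 373≤471).
D3: not dominated.
D4: not dominated (best distance).
D5: not dominated.
D6: dominated by D1 (fuel 22≤36, time 9.6≤10.4, distance 373≤448).
D7: dominated by D8 (fuel 36≤54, time 1.7≤4.4, distance 285≤406).
D8: not dominated (best time).
D9: not dominated (best fuel).
D10: dominated by D8 (fuel 36≤38, time 1.7≤7.2, distance 285≤581).
D11: dominated by D8 (fuel 36≤42, time 1.7≤9.3, distance 285≤479).
Pareto-optimal: D1, D3, D4, D5, D8, D9 → 6.

6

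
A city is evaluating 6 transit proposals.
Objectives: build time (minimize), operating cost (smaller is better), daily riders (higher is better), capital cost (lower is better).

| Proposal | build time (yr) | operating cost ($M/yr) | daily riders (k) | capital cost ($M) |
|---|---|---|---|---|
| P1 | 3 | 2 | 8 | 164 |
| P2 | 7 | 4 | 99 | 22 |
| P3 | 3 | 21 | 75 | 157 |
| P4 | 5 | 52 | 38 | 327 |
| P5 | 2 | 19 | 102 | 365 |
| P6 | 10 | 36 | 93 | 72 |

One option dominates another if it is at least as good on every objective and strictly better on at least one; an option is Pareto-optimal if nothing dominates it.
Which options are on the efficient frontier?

P1, P2, P3, P5

P1: not dominated (best operating cost).
P2: not dominated (best capital cost).
P3: not dominated.
P4: dominated by P3 (build time 3≤5, operating cost 21≤52, daily riders 75≥38, capital cost 157≤327).
P5: not dominated (best build time).
P6: dominated by P2 (build time 7≤10, operating cost 4≤36, daily riders 99≥93, capital cost 22≤72).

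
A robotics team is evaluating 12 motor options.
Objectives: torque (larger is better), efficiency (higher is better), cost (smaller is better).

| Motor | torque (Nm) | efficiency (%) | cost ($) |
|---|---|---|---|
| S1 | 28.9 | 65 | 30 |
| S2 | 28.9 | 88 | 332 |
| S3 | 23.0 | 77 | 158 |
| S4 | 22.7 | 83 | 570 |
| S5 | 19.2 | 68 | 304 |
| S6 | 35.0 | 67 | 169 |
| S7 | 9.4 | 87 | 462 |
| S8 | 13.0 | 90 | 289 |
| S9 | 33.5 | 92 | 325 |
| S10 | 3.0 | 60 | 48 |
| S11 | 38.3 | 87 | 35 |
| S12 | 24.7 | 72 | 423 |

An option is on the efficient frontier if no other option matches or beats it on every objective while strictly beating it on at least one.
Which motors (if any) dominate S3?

S11: torque 38.3≥23.0, efficiency 87≥77, cost 35≤158 — dominates S3.
Others (S1, S2, S4, S5, S6, S7, S8, S9, S10, S12) are each worse than S3 on at least one objective.

S11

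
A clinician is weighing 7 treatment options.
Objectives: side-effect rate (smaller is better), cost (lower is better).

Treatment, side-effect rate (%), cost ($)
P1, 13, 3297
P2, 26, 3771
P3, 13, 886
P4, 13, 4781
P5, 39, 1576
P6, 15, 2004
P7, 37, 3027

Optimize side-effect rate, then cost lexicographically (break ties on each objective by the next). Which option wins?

First minimize side-effect rate: best is 13, kept {P1, P3, P4}.
Then minimize cost: best is 886, kept {P3}.

P3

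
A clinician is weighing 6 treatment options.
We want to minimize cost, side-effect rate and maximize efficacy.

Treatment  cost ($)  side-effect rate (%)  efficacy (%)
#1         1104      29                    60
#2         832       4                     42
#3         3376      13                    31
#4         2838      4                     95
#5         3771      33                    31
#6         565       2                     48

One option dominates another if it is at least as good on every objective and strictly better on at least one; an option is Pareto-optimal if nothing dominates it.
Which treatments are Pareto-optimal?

#1: not dominated.
#2: dominated by #6 (cost 565≤832, side-effect rate 2≤4, efficacy 48≥42).
#3: dominated by #2 (cost 832≤3376, side-effect rate 4≤13, efficacy 42≥31).
#4: not dominated (best efficacy).
#5: dominated by #1 (cost 1104≤3771, side-effect rate 29≤33, efficacy 60≥31).
#6: not dominated (best cost).

#1, #4, #6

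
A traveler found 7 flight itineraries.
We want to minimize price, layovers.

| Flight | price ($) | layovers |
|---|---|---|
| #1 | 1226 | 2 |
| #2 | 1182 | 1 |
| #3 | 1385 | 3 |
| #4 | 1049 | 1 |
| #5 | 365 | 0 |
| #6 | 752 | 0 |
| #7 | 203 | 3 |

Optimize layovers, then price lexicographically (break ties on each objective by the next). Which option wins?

First minimize layovers: best is 0, kept {#5, #6}.
Then minimize price: best is 365, kept {#5}.

#5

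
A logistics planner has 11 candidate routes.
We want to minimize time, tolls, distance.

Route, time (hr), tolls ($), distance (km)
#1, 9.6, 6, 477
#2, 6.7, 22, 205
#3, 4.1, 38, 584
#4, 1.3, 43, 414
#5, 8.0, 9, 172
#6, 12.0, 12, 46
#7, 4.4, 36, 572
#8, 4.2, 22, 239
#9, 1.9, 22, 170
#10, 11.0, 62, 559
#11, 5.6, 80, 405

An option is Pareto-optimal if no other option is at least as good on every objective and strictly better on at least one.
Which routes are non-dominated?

#1, #4, #5, #6, #9

#1: not dominated (best tolls).
#2: dominated by #9 (time 1.9≤6.7, tolls 22≤22, distance 170≤205).
#3: dominated by #9 (time 1.9≤4.1, tolls 22≤38, distance 170≤584).
#4: not dominated (best time).
#5: not dominated.
#6: not dominated (best distance).
#7: dominated by #8 (time 4.2≤4.4, tolls 22≤36, distance 239≤572).
#8: dominated by #9 (time 1.9≤4.2, tolls 22≤22, distance 170≤239).
#9: not dominated.
#10: dominated by #1 (time 9.6≤11.0, tolls 6≤62, distance 477≤559).
#11: dominated by #8 (time 4.2≤5.6, tolls 22≤80, distance 239≤405).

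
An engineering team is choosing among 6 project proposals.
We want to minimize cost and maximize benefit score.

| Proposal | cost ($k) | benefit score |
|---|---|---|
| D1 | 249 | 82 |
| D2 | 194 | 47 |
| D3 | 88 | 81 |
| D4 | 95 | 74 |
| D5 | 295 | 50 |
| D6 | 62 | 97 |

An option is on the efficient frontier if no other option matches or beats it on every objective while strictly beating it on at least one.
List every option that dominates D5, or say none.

D1, D3, D4, D6

D1: cost 249≤295, benefit score 82≥50 — dominates D5.
D3: cost 88≤295, benefit score 81≥50 — dominates D5.
D4: cost 95≤295, benefit score 74≥50 — dominates D5.
D6: cost 62≤295, benefit score 97≥50 — dominates D5.
Others (D2) are each worse than D5 on at least one objective.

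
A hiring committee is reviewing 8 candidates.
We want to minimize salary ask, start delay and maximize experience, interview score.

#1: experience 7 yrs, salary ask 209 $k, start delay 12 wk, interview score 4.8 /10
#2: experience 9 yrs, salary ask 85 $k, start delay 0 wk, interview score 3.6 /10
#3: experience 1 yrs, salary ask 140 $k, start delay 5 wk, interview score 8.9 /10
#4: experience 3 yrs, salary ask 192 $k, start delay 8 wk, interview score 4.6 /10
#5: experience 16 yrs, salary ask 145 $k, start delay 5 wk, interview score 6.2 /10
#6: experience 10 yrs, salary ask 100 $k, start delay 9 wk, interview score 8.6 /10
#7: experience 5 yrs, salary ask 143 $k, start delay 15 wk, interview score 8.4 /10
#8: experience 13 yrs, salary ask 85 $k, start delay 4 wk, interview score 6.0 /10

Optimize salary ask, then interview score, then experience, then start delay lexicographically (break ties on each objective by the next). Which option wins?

First minimize salary ask: best is 85, kept {#2, #8}.
Then maximize interview score: best is 6.0, kept {#8}.

#8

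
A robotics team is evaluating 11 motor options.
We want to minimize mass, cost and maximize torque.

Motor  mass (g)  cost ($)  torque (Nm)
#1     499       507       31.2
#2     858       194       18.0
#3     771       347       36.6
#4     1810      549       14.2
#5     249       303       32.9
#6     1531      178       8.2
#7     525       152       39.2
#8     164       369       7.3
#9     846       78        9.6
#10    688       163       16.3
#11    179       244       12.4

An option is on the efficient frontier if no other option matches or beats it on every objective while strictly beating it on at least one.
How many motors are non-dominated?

#1: dominated by #5 (mass 249≤499, cost 303≤507, torque 32.9≥31.2).
#2: dominated by #7 (mass 525≤858, cost 152≤194, torque 39.2≥18.0).
#3: dominated by #7 (mass 525≤771, cost 152≤347, torque 39.2≥36.6).
#4: dominated by #1 (mass 499≤1810, cost 507≤549, torque 31.2≥14.2).
#5: not dominated.
#6: dominated by #7 (mass 525≤1531, cost 152≤178, torque 39.2≥8.2).
#7: not dominated (best torque).
#8: not dominated (best mass).
#9: not dominated (best cost).
#10: dominated by #7 (mass 525≤688, cost 152≤163, torque 39.2≥16.3).
#11: not dominated.
Pareto-optimal: #5, #7, #8, #9, #11 → 5.

5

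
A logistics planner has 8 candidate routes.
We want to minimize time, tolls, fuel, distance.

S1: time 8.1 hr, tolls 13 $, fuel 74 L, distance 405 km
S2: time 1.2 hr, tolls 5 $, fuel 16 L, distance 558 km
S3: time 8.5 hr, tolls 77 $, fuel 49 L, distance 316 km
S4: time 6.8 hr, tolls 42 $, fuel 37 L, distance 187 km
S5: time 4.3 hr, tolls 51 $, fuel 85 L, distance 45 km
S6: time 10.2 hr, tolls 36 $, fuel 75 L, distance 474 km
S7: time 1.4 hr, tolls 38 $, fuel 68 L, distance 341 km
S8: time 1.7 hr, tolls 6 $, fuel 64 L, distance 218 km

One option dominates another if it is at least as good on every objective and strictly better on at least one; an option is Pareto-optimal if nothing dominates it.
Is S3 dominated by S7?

No

S7 vs S3: S7 is worse on fuel (68 vs 49), so it does not dominate S3.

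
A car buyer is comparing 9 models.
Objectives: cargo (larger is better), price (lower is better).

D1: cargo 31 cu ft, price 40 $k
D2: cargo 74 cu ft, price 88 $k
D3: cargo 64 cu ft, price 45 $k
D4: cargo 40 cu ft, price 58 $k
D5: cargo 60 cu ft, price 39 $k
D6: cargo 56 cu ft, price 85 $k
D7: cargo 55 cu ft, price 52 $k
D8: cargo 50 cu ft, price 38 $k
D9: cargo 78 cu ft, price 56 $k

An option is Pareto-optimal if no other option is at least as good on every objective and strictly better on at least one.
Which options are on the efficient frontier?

D3, D5, D8, D9

D1: dominated by D5 (cargo 60≥31, price 39≤40).
D2: dominated by D9 (cargo 78≥74, price 56≤88).
D3: not dominated.
D4: dominated by D3 (cargo 64≥40, price 45≤58).
D5: not dominated.
D6: dominated by D3 (cargo 64≥56, price 45≤85).
D7: dominated by D3 (cargo 64≥55, price 45≤52).
D8: not dominated (best price).
D9: not dominated (best cargo).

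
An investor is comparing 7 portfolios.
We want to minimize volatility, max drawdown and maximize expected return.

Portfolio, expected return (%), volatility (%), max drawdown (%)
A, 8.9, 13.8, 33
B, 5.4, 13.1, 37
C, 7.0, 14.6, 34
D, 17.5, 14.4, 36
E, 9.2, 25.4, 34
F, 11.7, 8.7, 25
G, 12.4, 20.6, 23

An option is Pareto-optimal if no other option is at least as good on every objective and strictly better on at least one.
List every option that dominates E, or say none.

F, G

F: expected return 11.7≥9.2, volatility 8.7≤25.4, max drawdown 25≤34 — dominates E.
G: expected return 12.4≥9.2, volatility 20.6≤25.4, max drawdown 23≤34 — dominates E.
Others (A, B, C, D) are each worse than E on at least one objective.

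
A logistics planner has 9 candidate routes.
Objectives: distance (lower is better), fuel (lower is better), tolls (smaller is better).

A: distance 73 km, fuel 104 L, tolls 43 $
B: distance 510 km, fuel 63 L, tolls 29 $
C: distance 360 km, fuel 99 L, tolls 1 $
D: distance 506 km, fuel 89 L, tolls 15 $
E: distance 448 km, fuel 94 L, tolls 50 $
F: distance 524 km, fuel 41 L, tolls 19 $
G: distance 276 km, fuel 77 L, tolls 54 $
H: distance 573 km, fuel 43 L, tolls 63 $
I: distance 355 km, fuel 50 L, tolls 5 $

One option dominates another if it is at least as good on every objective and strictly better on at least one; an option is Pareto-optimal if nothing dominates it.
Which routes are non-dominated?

A, C, F, G, I

A: not dominated (best distance).
B: dominated by I (distance 355≤510, fuel 50≤63, tolls 5≤29).
C: not dominated (best tolls).
D: dominated by I (distance 355≤506, fuel 50≤89, tolls 5≤15).
E: dominated by I (distance 355≤448, fuel 50≤94, tolls 5≤50).
F: not dominated (best fuel).
G: not dominated.
H: dominated by F (distance 524≤573, fuel 41≤43, tolls 19≤63).
I: not dominated.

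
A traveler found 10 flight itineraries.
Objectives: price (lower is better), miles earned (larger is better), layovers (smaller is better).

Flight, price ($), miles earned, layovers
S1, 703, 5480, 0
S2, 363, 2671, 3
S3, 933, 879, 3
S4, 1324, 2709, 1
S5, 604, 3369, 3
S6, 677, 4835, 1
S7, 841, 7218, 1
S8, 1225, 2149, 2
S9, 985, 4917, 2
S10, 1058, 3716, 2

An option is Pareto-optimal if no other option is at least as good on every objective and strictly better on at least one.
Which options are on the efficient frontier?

S1, S2, S5, S6, S7

S1: not dominated (best layovers).
S2: not dominated (best price).
S3: dominated by S1 (price 703≤933, miles earned 5480≥879, layovers 0≤3).
S4: dominated by S1 (price 703≤1324, miles earned 5480≥2709, layovers 0≤1).
S5: not dominated.
S6: not dominated.
S7: not dominated (best miles earned).
S8: dominated by S1 (price 703≤1225, miles earned 5480≥2149, layovers 0≤2).
S9: dominated by S1 (price 703≤985, miles earned 5480≥4917, layovers 0≤2).
S10: dominated by S1 (price 703≤1058, miles earned 5480≥3716, layovers 0≤2).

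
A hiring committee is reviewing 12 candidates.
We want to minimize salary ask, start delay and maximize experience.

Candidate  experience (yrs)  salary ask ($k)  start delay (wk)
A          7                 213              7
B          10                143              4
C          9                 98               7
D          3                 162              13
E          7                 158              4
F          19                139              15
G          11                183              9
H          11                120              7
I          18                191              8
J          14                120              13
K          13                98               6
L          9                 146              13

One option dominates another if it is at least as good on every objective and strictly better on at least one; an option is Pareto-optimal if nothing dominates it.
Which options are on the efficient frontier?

A: dominated by B (experience 10≥7, salary ask 143≤213, start delay 4≤7).
B: not dominated.
C: dominated by K (experience 13≥9, salary ask 98≤98, start delay 6≤7).
D: dominated by B (experience 10≥3, salary ask 143≤162, start delay 4≤13).
E: dominated by B (experience 10≥7, salary ask 143≤158, start delay 4≤4).
F: not dominated (best experience).
G: dominated by H (experience 11≥11, salary ask 120≤183, start delay 7≤9).
H: dominated by K (experience 13≥11, salary ask 98≤120, start delay 6≤7).
I: not dominated.
J: not dominated.
K: not dominated.
L: dominated by B (experience 10≥9, salary ask 143≤146, start delay 4≤13).

B, F, I, J, K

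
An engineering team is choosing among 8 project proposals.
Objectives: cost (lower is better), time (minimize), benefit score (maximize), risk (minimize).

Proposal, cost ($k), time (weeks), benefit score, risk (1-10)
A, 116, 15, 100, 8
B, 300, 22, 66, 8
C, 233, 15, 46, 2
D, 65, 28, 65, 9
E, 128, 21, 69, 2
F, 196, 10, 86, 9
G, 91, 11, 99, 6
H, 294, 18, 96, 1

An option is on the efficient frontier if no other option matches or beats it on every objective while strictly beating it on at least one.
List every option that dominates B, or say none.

A, E, G, H

A: cost 116≤300, time 15≤22, benefit score 100≥66, risk 8≤8 — dominates B.
E: cost 128≤300, time 21≤22, benefit score 69≥66, risk 2≤8 — dominates B.
G: cost 91≤300, time 11≤22, benefit score 99≥66, risk 6≤8 — dominates B.
H: cost 294≤300, time 18≤22, benefit score 96≥66, risk 1≤8 — dominates B.
Others (C, D, F) are each worse than B on at least one objective.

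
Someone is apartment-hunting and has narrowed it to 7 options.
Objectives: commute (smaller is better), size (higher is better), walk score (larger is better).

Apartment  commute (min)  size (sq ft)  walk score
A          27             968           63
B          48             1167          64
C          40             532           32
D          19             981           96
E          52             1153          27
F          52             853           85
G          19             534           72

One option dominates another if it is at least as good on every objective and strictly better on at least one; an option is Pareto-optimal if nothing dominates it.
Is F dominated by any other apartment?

D vs F: commute 19≤52, size 981≥853, walk score 96≥85 — D is at least as good on every objective and strictly better on at least one, so D dominates F.

Yes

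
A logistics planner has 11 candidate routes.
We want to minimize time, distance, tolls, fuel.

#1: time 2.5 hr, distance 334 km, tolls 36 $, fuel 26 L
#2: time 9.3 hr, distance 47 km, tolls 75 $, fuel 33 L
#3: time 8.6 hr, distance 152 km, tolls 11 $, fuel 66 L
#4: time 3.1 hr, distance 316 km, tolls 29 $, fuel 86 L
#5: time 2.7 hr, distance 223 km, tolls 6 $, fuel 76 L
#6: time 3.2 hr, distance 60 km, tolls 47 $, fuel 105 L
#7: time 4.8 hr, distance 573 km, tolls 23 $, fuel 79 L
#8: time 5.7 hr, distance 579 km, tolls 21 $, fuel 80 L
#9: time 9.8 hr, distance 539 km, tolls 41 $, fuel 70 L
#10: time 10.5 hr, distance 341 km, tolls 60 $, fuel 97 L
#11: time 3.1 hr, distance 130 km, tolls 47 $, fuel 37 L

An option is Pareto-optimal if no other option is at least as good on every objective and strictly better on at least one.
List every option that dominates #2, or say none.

#1: worse on distance (334 vs 47).
#3: worse on distance (152 vs 47).
#4: worse on distance (316 vs 47).
#5: worse on distance (223 vs 47).
#6: worse on distance (60 vs 47).
#7: worse on distance (573 vs 47).
#8: worse on distance (579 vs 47).
#9: worse on time (9.8 vs 9.3).
#10: worse on time (10.5 vs 9.3).
#11: worse on distance (130 vs 47).
No option dominates #2.

none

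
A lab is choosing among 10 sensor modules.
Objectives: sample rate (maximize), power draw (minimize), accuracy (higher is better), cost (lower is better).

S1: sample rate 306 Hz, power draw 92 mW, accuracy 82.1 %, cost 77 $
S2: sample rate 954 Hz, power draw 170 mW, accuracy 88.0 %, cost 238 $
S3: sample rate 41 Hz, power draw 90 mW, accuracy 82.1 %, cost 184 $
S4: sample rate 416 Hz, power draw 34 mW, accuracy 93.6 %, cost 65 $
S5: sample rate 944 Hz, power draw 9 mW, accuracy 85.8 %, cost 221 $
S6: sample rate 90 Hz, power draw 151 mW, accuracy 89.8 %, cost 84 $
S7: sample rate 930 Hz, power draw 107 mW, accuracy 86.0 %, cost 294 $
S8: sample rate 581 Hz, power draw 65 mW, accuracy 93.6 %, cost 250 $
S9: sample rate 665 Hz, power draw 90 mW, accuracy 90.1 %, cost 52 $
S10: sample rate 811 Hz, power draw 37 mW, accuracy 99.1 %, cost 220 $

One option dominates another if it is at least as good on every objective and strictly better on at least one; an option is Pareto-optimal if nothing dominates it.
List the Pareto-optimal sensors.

S2, S4, S5, S7, S9, S10

S1: dominated by S4 (sample rate 416≥306, power draw 34≤92, accuracy 93.6≥82.1, cost 65≤77).
S2: not dominated (best sample rate).
S3: dominated by S4 (sample rate 416≥41, power draw 34≤90, accuracy 93.6≥82.1, cost 65≤184).
S4: not dominated.
S5: not dominated (best power draw).
S6: dominated by S4 (sample rate 416≥90, power draw 34≤151, accuracy 93.6≥89.8, cost 65≤84).
S7: not dominated.
S8: dominated by S10 (sample rate 811≥581, power draw 37≤65, accuracy 99.1≥93.6, cost 220≤250).
S9: not dominated (best cost).
S10: not dominated (best accuracy).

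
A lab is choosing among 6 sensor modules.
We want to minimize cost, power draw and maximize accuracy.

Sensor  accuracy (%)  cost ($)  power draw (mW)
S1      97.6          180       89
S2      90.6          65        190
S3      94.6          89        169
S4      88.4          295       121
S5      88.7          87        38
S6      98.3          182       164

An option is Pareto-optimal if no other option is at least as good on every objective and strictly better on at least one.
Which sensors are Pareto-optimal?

S1, S2, S3, S5, S6

S1: not dominated.
S2: not dominated (best cost).
S3: not dominated.
S4: dominated by S1 (accuracy 97.6≥88.4, cost 180≤295, power draw 89≤121).
S5: not dominated (best power draw).
S6: not dominated (best accuracy).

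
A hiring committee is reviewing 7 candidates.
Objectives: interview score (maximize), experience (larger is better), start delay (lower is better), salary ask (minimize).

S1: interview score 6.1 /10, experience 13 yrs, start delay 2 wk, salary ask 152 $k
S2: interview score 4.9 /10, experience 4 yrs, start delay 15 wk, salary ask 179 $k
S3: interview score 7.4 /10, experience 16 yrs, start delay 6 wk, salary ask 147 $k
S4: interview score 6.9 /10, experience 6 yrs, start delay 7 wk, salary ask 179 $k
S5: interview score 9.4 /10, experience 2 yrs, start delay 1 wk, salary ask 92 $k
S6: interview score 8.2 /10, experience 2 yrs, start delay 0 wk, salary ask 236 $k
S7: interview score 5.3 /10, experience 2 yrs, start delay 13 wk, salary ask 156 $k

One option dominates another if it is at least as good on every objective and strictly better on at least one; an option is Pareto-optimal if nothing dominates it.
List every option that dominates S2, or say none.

S1: interview score 6.1≥4.9, experience 13≥4, start delay 2≤15, salary ask 152≤179 — dominates S2.
S3: interview score 7.4≥4.9, experience 16≥4, start delay 6≤15, salary ask 147≤179 — dominates S2.
S4: interview score 6.9≥4.9, experience 6≥4, start delay 7≤15, salary ask 179≤179 — dominates S2.
Others (S5, S6, S7) are each worse than S2 on at least one objective.

S1, S3, S4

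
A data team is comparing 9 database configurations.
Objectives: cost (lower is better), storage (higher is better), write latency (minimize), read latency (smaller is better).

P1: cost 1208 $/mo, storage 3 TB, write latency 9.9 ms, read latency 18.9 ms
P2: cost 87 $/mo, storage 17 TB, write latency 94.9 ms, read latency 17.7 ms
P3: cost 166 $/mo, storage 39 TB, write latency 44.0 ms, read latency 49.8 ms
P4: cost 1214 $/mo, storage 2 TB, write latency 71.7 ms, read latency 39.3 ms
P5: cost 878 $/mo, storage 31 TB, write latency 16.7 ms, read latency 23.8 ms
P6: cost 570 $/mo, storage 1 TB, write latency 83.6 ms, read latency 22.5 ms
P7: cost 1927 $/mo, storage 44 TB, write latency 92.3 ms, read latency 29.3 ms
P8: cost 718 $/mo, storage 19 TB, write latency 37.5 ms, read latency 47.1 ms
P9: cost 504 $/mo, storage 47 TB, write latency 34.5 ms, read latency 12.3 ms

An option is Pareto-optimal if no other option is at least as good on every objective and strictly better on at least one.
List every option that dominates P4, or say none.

P1, P5, P9

P1: cost 1208≤1214, storage 3≥2, write latency 9.9≤71.7, read latency 18.9≤39.3 — dominates P4.
P5: cost 878≤1214, storage 31≥2, write latency 16.7≤71.7, read latency 23.8≤39.3 — dominates P4.
P9: cost 504≤1214, storage 47≥2, write latency 34.5≤71.7, read latency 12.3≤39.3 — dominates P4.
Others (P2, P3, P6, P7, P8) are each worse than P4 on at least one objective.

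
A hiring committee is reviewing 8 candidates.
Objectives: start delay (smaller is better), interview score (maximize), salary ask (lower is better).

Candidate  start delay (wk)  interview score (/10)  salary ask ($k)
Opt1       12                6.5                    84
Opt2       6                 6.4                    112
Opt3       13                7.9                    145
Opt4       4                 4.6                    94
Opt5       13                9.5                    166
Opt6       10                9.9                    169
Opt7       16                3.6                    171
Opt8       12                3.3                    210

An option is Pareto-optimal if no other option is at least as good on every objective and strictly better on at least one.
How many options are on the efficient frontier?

6

Opt1: not dominated (best salary ask).
Opt2: not dominated.
Opt3: not dominated.
Opt4: not dominated (best start delay).
Opt5: not dominated.
Opt6: not dominated (best interview score).
Opt7: dominated by Opt1 (start delay 12≤16, interview score 6.5≥3.6, salary ask 84≤171).
Opt8: dominated by Opt1 (start delay 12≤12, interview score 6.5≥3.3, salary ask 84≤210).
Pareto-optimal: Opt1, Opt2, Opt3, Opt4, Opt5, Opt6 → 6.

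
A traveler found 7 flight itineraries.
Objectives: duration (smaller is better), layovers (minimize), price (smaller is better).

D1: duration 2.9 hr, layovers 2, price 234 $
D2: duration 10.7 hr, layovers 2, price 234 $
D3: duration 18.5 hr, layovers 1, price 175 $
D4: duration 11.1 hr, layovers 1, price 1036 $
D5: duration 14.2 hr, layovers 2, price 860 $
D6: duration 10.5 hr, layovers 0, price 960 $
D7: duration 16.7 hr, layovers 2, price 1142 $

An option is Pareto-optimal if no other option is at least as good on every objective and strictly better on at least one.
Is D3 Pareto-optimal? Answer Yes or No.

D1: worse on layovers (2 vs 1).
D2: worse on layovers (2 vs 1).
D4: worse on price (1036 vs 175).
D5: worse on layovers (2 vs 1).
D6: worse on price (960 vs 175).
D7: worse on layovers (2 vs 1).
No option is at least as good as D3 on every objective and strictly better on one.

Yes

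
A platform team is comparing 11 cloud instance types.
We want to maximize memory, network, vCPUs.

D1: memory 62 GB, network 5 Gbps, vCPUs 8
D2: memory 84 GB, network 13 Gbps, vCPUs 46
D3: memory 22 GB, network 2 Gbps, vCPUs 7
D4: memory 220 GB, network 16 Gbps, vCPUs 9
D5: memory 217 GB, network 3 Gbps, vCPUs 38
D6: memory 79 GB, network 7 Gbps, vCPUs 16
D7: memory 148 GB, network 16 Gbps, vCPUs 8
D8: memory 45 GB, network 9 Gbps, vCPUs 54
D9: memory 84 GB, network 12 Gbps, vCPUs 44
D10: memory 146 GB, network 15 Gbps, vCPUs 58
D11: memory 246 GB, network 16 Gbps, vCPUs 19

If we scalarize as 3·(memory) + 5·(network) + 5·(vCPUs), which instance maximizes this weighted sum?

D11

D1: 3·62 + 5·5 + 5·8 = 251
D2: 3·84 + 5·13 + 5·46 = 547
D3: 3·22 + 5·2 + 5·7 = 111
D4: 3·220 + 5·16 + 5·9 = 785
D5: 3·217 + 5·3 + 5·38 = 856
D6: 3·79 + 5·7 + 5·16 = 352
D7: 3·148 + 5·16 + 5·8 = 564
D8: 3·45 + 5·9 + 5·54 = 450
D9: 3·84 + 5·12 + 5·44 = 532
D10: 3·146 + 5·15 + 5·58 = 803
D11: 3·246 + 5·16 + 5·19 = 913
Highest: D11 at 913.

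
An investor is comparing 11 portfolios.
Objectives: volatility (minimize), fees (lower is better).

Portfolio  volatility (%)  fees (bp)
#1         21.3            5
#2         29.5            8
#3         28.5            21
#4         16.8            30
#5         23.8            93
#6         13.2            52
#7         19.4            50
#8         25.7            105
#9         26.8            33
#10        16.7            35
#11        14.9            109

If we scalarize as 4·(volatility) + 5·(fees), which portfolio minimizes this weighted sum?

#1: 4·21.3 + 5·5 = 110.2
#2: 4·29.5 + 5·8 = 158.0
#3: 4·28.5 + 5·21 = 219.0
#4: 4·16.8 + 5·30 = 217.2
#5: 4·23.8 + 5·93 = 560.2
#6: 4·13.2 + 5·52 = 312.8
#7: 4·19.4 + 5·50 = 327.6
#8: 4·25.7 + 5·105 = 627.8
#9: 4·26.8 + 5·33 = 272.2
#10: 4·16.7 + 5·35 = 241.8
#11: 4·14.9 + 5·109 = 604.6
Lowest: #1 at 110.2.

#1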